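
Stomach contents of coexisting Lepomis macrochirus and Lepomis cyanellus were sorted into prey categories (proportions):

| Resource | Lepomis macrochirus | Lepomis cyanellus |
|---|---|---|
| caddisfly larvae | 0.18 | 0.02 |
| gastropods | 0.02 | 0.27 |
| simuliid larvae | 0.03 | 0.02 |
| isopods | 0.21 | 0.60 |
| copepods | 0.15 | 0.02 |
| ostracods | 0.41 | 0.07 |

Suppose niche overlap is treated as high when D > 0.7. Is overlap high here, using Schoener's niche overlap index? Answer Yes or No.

Σ|p₁ᵢ − p₂ᵢ| = 0.16 + 0.25 + 0.01 + 0.39 + 0.13 + 0.34 = 1.28
D = 1 − ½ × 1.28 = 1 − 0.640 = 0.3600
D = 0.3600 < 0.7 → No.

No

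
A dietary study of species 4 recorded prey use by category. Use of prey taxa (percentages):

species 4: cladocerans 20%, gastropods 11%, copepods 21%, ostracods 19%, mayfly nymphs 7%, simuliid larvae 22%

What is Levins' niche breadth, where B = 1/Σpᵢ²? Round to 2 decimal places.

Convert percentages to proportions (divide by 100).
Σpᵢ² = 0.20² + 0.11² + 0.21² + 0.19² + 0.07² + 0.22² = 0.0400 + 0.0121 + 0.0441 + 0.0361 + 0.0049 + 0.0484 = 0.1856
B = 1 / 0.1856 = 5.3879

5.39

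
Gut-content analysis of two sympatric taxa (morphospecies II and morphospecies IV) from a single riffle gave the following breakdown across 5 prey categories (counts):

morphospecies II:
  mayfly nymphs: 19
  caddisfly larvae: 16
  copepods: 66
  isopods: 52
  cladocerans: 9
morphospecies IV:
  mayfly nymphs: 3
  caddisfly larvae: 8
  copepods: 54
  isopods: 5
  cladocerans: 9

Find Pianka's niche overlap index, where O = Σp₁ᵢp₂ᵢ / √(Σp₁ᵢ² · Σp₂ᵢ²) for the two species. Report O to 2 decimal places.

0.83

Proportions for morphospecies II (n=162): 19/162=0.1173, 16/162=0.0988, 66/162=0.4074, 52/162=0.3210, 9/162=0.0556
Proportions for morphospecies IV (n=79): 3/79=0.0380, 8/79=0.1013, 54/79=0.6835, 5/79=0.0633, 9/79=0.1139
Σ p₁ᵢp₂ᵢ = 0.004457 + 0.010008 + 0.278458 + 0.020319 + 0.006333 = 0.319575
Σp_1ᵢ² = 0.1173² + 0.0988² + 0.4074² + 0.3210² + 0.0556² = 0.013759 + 0.009761 + 0.165975 + 0.103041 + 0.003091 = 0.295627
Σp_2ᵢ² = 0.0380² + 0.1013² + 0.6835² + 0.0633² + 0.1139² = 0.001444 + 0.010262 + 0.467172 + 0.004007 + 0.012973 = 0.495858
O = 0.319575 / √(0.295627 × 0.495858) = 0.319575 / 0.3828694 = 0.8347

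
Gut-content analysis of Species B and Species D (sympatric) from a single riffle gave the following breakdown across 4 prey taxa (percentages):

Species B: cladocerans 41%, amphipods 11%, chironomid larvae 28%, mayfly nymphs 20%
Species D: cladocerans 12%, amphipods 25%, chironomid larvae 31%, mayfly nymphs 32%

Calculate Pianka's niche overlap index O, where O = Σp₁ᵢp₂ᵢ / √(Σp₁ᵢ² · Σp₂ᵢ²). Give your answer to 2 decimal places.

Convert percentages to proportions (divide by 100).
Σ p₁ᵢp₂ᵢ = 0.0492 + 0.0275 + 0.0868 + 0.0640 = 0.2275
Σp_1ᵢ² = 0.41² + 0.11² + 0.28² + 0.20² = 0.1681 + 0.0121 + 0.0784 + 0.0400 = 0.2986
Σp_2ᵢ² = 0.12² + 0.25² + 0.31² + 0.32² = 0.0144 + 0.0625 + 0.0961 + 0.1024 = 0.2754
O = 0.2275 / √(0.2986 × 0.2754) = 0.2275 / 0.28677 = 0.7933

0.79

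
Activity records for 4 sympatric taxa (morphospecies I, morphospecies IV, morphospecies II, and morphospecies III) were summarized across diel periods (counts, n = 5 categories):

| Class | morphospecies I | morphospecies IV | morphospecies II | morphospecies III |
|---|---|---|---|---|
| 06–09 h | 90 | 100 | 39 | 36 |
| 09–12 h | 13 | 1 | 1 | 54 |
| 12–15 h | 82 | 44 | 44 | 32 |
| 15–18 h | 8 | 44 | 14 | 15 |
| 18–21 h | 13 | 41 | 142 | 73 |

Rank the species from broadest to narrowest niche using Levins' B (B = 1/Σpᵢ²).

morphospecies III > morphospecies IV > morphospecies I > morphospecies II

Proportions for morphospecies I (n=206): 90/206=0.4369, 13/206=0.0631, 82/206=0.3981, 8/206=0.0388, 13/206=0.0631
Proportions for morphospecies IV (n=230): 100/230=0.4348, 1/230=0.0043, 44/230=0.1913, 44/230=0.1913, 41/230=0.1783
Proportions for morphospecies II (n=240): 39/240=0.1625, 1/240=0.0042, 44/240=0.1833, 14/240=0.0583, 142/240=0.5917
Proportions for morphospecies III (n=210): 36/210=0.1714, 54/210=0.2571, 32/210=0.1524, 15/210=0.0714, 73/210=0.3476
Σp_Iᵢ² = 0.4369² + 0.0631² + 0.3981² + 0.0388² + 0.0631² = 0.190882 + 0.003982 + 0.158484 + 0.001505 + 0.003982 = 0.358835
B_I = 1 / 0.358835 = 2.7868
Σp_IVᵢ² = 0.4348² + 0.0043² + 0.1913² + 0.1913² + 0.1783² = 0.189051 + 0.000018 + 0.036596 + 0.036596 + 0.031791 = 0.294052
B_IV = 1 / 0.294052 = 3.4008
Σp_IIᵢ² = 0.1625² + 0.0042² + 0.1833² + 0.0583² + 0.5917² = 0.026406 + 0.000018 + 0.033599 + 0.003399 + 0.350109 = 0.413531
B_II = 1 / 0.413531 = 2.4182
Σp_IIIᵢ² = 0.1714² + 0.2571² + 0.1524² + 0.0714² + 0.3476² = 0.029378 + 0.066100 + 0.023226 + 0.005098 + 0.120826 = 0.244628
B_III = 1 / 0.244628 = 4.0878
Ranking by B (broadest → narrowest): morphospecies III (4.09) > morphospecies IV (3.40) > morphospecies I (2.79) > morphospecies II (2.42)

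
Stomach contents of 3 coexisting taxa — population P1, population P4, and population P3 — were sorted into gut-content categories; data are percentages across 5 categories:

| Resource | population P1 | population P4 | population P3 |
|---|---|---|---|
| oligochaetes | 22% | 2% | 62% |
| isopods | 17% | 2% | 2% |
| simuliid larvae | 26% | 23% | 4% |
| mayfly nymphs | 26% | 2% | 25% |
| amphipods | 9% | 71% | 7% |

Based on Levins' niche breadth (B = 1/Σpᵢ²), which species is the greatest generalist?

population P1

Convert percentages to proportions (divide by 100).
Σp_P1ᵢ² = 0.22² + 0.17² + 0.26² + 0.26² + 0.09² = 0.0484 + 0.0289 + 0.0676 + 0.0676 + 0.0081 = 0.2206
B_P1 = 1 / 0.2206 = 4.5331
Σp_P4ᵢ² = 0.02² + 0.02² + 0.23² + 0.02² + 0.71² = 0.0004 + 0.0004 + 0.0529 + 0.0004 + 0.5041 = 0.5582
B_P4 = 1 / 0.5582 = 1.7915
Σp_P3ᵢ² = 0.62² + 0.02² + 0.04² + 0.25² + 0.07² = 0.3844 + 0.0004 + 0.0016 + 0.0625 + 0.0049 = 0.4538
B_P3 = 1 / 0.4538 = 2.2036
Highest B → broadest niche (most generalist): population P1 (B = 4.53).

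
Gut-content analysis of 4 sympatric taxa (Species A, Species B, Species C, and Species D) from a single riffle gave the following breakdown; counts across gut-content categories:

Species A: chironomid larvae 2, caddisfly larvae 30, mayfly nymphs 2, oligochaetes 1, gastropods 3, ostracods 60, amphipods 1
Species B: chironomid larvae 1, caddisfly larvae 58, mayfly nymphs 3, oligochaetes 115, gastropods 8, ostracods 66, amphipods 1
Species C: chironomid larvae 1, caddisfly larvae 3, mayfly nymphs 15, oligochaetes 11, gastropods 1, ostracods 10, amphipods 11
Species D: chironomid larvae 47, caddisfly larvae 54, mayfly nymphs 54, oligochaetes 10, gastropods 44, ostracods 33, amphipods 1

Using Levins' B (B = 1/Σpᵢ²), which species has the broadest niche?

Species D

Proportions for Species A (n=99): 2/99=0.0202, 30/99=0.3030, 2/99=0.0202, 1/99=0.0101, 3/99=0.0303, 60/99=0.6061, 1/99=0.0101
Proportions for Species B (n=252): 1/252=0.0040, 58/252=0.2302, 3/252=0.0119, 115/252=0.4563, 8/252=0.0317, 66/252=0.2619, 1/252=0.0040
Proportions for Species C (n=52): 1/52=0.0192, 3/52=0.0577, 15/52=0.2885, 11/52=0.2115, 1/52=0.0192, 10/52=0.1923, 11/52=0.2115
Proportions for Species D (n=243): 47/243=0.1934, 54/243=0.2222, 54/243=0.2222, 10/243=0.0412, 44/243=0.1811, 33/243=0.1358, 1/243=0.0041
Σp_Aᵢ² = 0.0202² + 0.3030² + 0.0202² + 0.0101² + 0.0303² + 0.6061² + 0.0101² = 0.000408 + 0.091809 + 0.000408 + 0.000102 + 0.000918 + 0.367357 + 0.000102 = 0.461104
B_A = 1 / 0.461104 = 2.1687
Σp_Bᵢ² = 0.0040² + 0.2302² + 0.0119² + 0.4563² + 0.0317² + 0.2619² + 0.0040² = 0.000016 + 0.052992 + 0.000142 + 0.208210 + 0.001005 + 0.068592 + 0.000016 = 0.330973
B_B = 1 / 0.330973 = 3.0214
Σp_Cᵢ² = 0.0192² + 0.0577² + 0.2885² + 0.2115² + 0.0192² + 0.1923² + 0.2115² = 0.000369 + 0.003329 + 0.083232 + 0.044732 + 0.000369 + 0.036979 + 0.044732 = 0.213742
B_C = 1 / 0.213742 = 4.6785
Σp_Dᵢ² = 0.1934² + 0.2222² + 0.2222² + 0.0412² + 0.1811² + 0.1358² + 0.0041² = 0.037404 + 0.049373 + 0.049373 + 0.001697 + 0.032797 + 0.018442 + 0.000017 = 0.189103
B_D = 1 / 0.189103 = 5.2881
Highest B → broadest niche (most generalist): Species D (B = 5.29).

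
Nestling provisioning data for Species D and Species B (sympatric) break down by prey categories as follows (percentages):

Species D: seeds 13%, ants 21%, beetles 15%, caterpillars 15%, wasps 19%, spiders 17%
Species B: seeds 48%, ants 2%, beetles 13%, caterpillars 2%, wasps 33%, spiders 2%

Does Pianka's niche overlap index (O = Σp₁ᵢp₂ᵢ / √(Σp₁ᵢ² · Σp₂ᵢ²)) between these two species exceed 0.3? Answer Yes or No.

Convert percentages to proportions (divide by 100).
Σ p₁ᵢp₂ᵢ = 0.0624 + 0.0042 + 0.0195 + 0.0030 + 0.0627 + 0.0034 = 0.1552
Σp_1ᵢ² = 0.13² + 0.21² + 0.15² + 0.15² + 0.19² + 0.17² = 0.0169 + 0.0441 + 0.0225 + 0.0225 + 0.0361 + 0.0289 = 0.1710
Σp_2ᵢ² = 0.48² + 0.02² + 0.13² + 0.02² + 0.33² + 0.02² = 0.2304 + 0.0004 + 0.0169 + 0.0004 + 0.1089 + 0.0004 = 0.3574
O = 0.1552 / √(0.1710 × 0.3574) = 0.1552 / 0.24722 = 0.6278
O = 0.6278 > 0.3 → Yes.

Yes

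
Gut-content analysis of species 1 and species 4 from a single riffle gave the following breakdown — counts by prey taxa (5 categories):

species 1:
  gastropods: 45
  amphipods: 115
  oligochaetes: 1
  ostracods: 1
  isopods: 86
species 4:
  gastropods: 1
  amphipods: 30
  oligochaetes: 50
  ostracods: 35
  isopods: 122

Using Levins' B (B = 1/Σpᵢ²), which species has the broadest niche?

species 4

Proportions for species 1 (n=248): 45/248=0.1815, 115/248=0.4637, 1/248=0.0040, 1/248=0.0040, 86/248=0.3468
Proportions for species 4 (n=238): 1/238=0.0042, 30/238=0.1261, 50/238=0.2101, 35/238=0.1471, 122/238=0.5126
Σp_1ᵢ² = 0.1815² + 0.4637² + 0.0040² + 0.0040² + 0.3468² = 0.032942 + 0.215018 + 0.000016 + 0.000016 + 0.120270 = 0.368262
B_1 = 1 / 0.368262 = 2.7155
Σp_4ᵢ² = 0.0042² + 0.1261² + 0.2101² + 0.1471² + 0.5126² = 0.000018 + 0.015901 + 0.044142 + 0.021638 + 0.262759 = 0.344458
B_4 = 1 / 0.344458 = 2.9031
Highest B → broadest niche (most generalist): species 4 (B = 2.90).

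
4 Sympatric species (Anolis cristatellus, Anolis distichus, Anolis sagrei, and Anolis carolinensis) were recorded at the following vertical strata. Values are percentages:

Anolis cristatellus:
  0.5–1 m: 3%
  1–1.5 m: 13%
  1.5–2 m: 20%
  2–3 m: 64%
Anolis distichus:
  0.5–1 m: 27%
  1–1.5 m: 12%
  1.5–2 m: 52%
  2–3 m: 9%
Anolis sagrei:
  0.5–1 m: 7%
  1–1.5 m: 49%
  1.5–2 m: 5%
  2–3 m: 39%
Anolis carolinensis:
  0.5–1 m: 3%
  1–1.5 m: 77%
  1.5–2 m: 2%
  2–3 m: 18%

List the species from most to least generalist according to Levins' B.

Anolis distichus > Anolis sagrei > Anolis cristatellus > Anolis carolinensis

Convert percentages to proportions (divide by 100).
Σp_crisᵢ² = 0.03² + 0.13² + 0.20² + 0.64² = 0.0009 + 0.0169 + 0.0400 + 0.4096 = 0.4674
B_cris = 1 / 0.4674 = 2.1395
Σp_distᵢ² = 0.27² + 0.12² + 0.52² + 0.09² = 0.0729 + 0.0144 + 0.2704 + 0.0081 = 0.3658
B_dist = 1 / 0.3658 = 2.7337
Σp_sagrᵢ² = 0.07² + 0.49² + 0.05² + 0.39² = 0.0049 + 0.2401 + 0.0025 + 0.1521 = 0.3996
B_sagr = 1 / 0.3996 = 2.5025
Σp_caroᵢ² = 0.03² + 0.77² + 0.02² + 0.18² = 0.0009 + 0.5929 + 0.0004 + 0.0324 = 0.6266
B_caro = 1 / 0.6266 = 1.5959
Ranking by B (broadest → narrowest): Anolis distichus (2.73) > Anolis sagrei (2.50) > Anolis cristatellus (2.14) > Anolis carolinensis (1.60)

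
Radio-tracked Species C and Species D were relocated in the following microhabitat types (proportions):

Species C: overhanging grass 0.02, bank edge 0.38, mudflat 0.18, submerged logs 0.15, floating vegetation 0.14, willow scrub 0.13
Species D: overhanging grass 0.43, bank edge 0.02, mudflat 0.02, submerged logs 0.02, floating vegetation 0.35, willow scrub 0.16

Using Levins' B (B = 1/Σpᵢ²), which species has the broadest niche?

Σp_Cᵢ² = 0.02² + 0.38² + 0.18² + 0.15² + 0.14² + 0.13² = 0.0004 + 0.1444 + 0.0324 + 0.0225 + 0.0196 + 0.0169 = 0.2362
B_C = 1 / 0.2362 = 4.2337
Σp_Dᵢ² = 0.43² + 0.02² + 0.02² + 0.02² + 0.35² + 0.16² = 0.1849 + 0.0004 + 0.0004 + 0.0004 + 0.1225 + 0.0256 = 0.3342
B_D = 1 / 0.3342 = 2.9922
Highest B → broadest niche (most generalist): Species C (B = 4.23).

Species C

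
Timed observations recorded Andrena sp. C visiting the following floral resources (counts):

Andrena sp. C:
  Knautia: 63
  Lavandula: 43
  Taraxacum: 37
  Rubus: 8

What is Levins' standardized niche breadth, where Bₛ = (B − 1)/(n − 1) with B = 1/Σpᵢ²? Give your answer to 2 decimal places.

0.71

Proportions for Andrena sp. C (n=151): 63/151=0.4172, 43/151=0.2848, 37/151=0.2450, 8/151=0.0530
Σpᵢ² = 0.4172² + 0.2848² + 0.2450² + 0.0530² = 0.174056 + 0.081111 + 0.060025 + 0.002809 = 0.318001
B = 1 / 0.318001 = 3.1446
Bₛ = (B − 1)/(n − 1) = (3.1446 − 1)/(4 − 1) = 2.1446/3 = 0.7149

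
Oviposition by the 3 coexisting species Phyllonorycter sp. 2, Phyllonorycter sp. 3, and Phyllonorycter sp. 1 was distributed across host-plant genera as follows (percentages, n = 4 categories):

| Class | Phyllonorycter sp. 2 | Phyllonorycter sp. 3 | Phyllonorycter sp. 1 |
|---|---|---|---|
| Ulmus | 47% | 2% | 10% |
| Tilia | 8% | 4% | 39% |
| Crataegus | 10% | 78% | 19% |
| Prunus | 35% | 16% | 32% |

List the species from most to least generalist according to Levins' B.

Phyllonorycter sp. 1 > Phyllonorycter sp. 2 > Phyllonorycter sp. 3

Convert percentages to proportions (divide by 100).
Σp_2ᵢ² = 0.47² + 0.08² + 0.10² + 0.35² = 0.2209 + 0.0064 + 0.0100 + 0.1225 = 0.3598
B_2 = 1 / 0.3598 = 2.7793
Σp_3ᵢ² = 0.02² + 0.04² + 0.78² + 0.16² = 0.0004 + 0.0016 + 0.6084 + 0.0256 = 0.6360
B_3 = 1 / 0.6360 = 1.5723
Σp_1ᵢ² = 0.10² + 0.39² + 0.19² + 0.32² = 0.0100 + 0.1521 + 0.0361 + 0.1024 = 0.3006
B_1 = 1 / 0.3006 = 3.3267
Ranking by B (broadest → narrowest): Phyllonorycter sp. 1 (3.33) > Phyllonorycter sp. 2 (2.78) > Phyllonorycter sp. 3 (1.57)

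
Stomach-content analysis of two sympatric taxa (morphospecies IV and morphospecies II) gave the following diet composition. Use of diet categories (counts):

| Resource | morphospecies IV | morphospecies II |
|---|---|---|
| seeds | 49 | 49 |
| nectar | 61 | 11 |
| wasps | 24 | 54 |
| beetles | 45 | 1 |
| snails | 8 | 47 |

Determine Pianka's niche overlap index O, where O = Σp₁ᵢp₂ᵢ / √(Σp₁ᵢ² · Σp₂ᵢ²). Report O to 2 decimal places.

0.58

Proportions for morphospecies IV (n=187): 49/187=0.2620, 61/187=0.3262, 24/187=0.1283, 45/187=0.2406, 8/187=0.0428
Proportions for morphospecies II (n=162): 49/162=0.3025, 11/162=0.0679, 54/162=0.3333, 1/162=0.0062, 47/162=0.2901
Σ p₁ᵢp₂ᵢ = 0.079255 + 0.022149 + 0.042762 + 0.001492 + 0.012416 = 0.158074
Σp_1ᵢ² = 0.2620² + 0.3262² + 0.1283² + 0.2406² + 0.0428² = 0.068644 + 0.106406 + 0.016461 + 0.057888 + 0.001832 = 0.251231
Σp_2ᵢ² = 0.3025² + 0.0679² + 0.3333² + 0.0062² + 0.2901² = 0.091506 + 0.004610 + 0.111089 + 0.000038 + 0.084158 = 0.291401
O = 0.158074 / √(0.251231 × 0.291401) = 0.158074 / 0.2705716 = 0.5842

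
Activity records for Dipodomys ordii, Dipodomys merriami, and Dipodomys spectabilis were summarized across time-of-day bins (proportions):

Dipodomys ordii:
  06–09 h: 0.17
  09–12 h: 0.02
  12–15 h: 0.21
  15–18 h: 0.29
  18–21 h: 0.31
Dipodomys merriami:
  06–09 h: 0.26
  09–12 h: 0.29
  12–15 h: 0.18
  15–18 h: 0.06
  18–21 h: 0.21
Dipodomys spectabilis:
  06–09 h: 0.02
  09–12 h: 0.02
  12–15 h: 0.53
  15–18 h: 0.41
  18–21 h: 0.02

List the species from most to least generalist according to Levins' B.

Σp_ordiᵢ² = 0.17² + 0.02² + 0.21² + 0.29² + 0.31² = 0.0289 + 0.0004 + 0.0441 + 0.0841 + 0.0961 = 0.2536
B_ordi = 1 / 0.2536 = 3.9432
Σp_merrᵢ² = 0.26² + 0.29² + 0.18² + 0.06² + 0.21² = 0.0676 + 0.0841 + 0.0324 + 0.0036 + 0.0441 = 0.2318
B_merr = 1 / 0.2318 = 4.3141
Σp_specᵢ² = 0.02² + 0.02² + 0.53² + 0.41² + 0.02² = 0.0004 + 0.0004 + 0.2809 + 0.1681 + 0.0004 = 0.4502
B_spec = 1 / 0.4502 = 2.2212
Ranking by B (broadest → narrowest): Dipodomys merriami (4.31) > Dipodomys ordii (3.94) > Dipodomys spectabilis (2.22)

Dipodomys merriami > Dipodomys ordii > Dipodomys spectabilis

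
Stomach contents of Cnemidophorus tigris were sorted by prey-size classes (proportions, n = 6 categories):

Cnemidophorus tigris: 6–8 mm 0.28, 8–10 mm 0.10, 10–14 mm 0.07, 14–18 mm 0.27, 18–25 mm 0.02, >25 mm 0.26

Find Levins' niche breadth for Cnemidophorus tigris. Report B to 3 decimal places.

4.270

Σpᵢ² = 0.28² + 0.10² + 0.07² + 0.27² + 0.02² + 0.26² = 0.0784 + 0.0100 + 0.0049 + 0.0729 + 0.0004 + 0.0676 = 0.2342
B = 1 / 0.2342 = 4.26985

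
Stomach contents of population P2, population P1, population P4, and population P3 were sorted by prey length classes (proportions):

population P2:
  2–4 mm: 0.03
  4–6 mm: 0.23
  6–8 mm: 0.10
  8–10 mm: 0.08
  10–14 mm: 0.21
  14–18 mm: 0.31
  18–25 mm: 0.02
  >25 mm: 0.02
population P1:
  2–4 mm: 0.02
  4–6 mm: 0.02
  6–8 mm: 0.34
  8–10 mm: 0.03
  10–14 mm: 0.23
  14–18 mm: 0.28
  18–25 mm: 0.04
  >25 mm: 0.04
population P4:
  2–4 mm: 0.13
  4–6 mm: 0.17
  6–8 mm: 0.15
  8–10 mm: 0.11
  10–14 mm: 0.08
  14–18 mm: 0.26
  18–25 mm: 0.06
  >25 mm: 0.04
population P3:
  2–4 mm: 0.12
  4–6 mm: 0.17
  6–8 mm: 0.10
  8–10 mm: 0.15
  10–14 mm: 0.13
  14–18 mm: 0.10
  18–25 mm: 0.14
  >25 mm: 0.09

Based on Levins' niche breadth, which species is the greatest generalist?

Σp_P2ᵢ² = 0.03² + 0.23² + 0.10² + 0.08² + 0.21² + 0.31² + 0.02² + 0.02² = 0.0009 + 0.0529 + 0.0100 + 0.0064 + 0.0441 + 0.0961 + 0.0004 + 0.0004 = 0.2112
B_P2 = 1 / 0.2112 = 4.7348
Σp_P1ᵢ² = 0.02² + 0.02² + 0.34² + 0.03² + 0.23² + 0.28² + 0.04² + 0.04² = 0.0004 + 0.0004 + 0.1156 + 0.0009 + 0.0529 + 0.0784 + 0.0016 + 0.0016 = 0.2518
B_P1 = 1 / 0.2518 = 3.9714
Σp_P4ᵢ² = 0.13² + 0.17² + 0.15² + 0.11² + 0.08² + 0.26² + 0.06² + 0.04² = 0.0169 + 0.0289 + 0.0225 + 0.0121 + 0.0064 + 0.0676 + 0.0036 + 0.0016 = 0.1596
B_P4 = 1 / 0.1596 = 6.2657
Σp_P3ᵢ² = 0.12² + 0.17² + 0.10² + 0.15² + 0.13² + 0.10² + 0.14² + 0.09² = 0.0144 + 0.0289 + 0.0100 + 0.0225 + 0.0169 + 0.0100 + 0.0196 + 0.0081 = 0.1304
B_P3 = 1 / 0.1304 = 7.6687
Highest B → broadest niche (most generalist): population P3 (B = 7.67).

population P3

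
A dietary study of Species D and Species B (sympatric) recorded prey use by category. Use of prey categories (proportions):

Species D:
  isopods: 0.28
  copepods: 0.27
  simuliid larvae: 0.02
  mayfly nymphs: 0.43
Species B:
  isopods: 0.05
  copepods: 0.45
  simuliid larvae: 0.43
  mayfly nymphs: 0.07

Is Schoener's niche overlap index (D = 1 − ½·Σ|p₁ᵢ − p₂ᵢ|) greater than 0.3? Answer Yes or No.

Σ|p₁ᵢ − p₂ᵢ| = 0.23 + 0.18 + 0.41 + 0.36 = 1.18
D = 1 − ½ × 1.18 = 1 − 0.590 = 0.4100
D = 0.4100 > 0.3 → Yes.

Yes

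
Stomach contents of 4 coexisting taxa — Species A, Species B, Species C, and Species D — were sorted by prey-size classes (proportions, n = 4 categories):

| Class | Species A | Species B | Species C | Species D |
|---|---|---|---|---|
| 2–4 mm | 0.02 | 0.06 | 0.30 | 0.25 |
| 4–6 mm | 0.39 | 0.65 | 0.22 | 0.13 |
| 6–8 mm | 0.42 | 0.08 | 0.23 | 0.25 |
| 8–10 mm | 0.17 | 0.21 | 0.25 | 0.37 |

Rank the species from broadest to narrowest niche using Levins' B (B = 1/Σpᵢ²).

Σp_Aᵢ² = 0.02² + 0.39² + 0.42² + 0.17² = 0.0004 + 0.1521 + 0.1764 + 0.0289 = 0.3578
B_A = 1 / 0.3578 = 2.7949
Σp_Bᵢ² = 0.06² + 0.65² + 0.08² + 0.21² = 0.0036 + 0.4225 + 0.0064 + 0.0441 = 0.4766
B_B = 1 / 0.4766 = 2.0982
Σp_Cᵢ² = 0.30² + 0.22² + 0.23² + 0.25² = 0.0900 + 0.0484 + 0.0529 + 0.0625 = 0.2538
B_C = 1 / 0.2538 = 3.9401
Σp_Dᵢ² = 0.25² + 0.13² + 0.25² + 0.37² = 0.0625 + 0.0169 + 0.0625 + 0.1369 = 0.2788
B_D = 1 / 0.2788 = 3.5868
Ranking by B (broadest → narrowest): Species C (3.94) > Species D (3.59) > Species A (2.79) > Species B (2.10)

Species C > Species D > Species A > Species B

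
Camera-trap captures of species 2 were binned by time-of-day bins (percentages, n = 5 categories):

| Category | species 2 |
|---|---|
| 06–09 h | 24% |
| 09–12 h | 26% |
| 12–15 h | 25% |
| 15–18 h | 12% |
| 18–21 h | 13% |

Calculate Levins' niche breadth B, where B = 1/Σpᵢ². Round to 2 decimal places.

Convert percentages to proportions (divide by 100).
Σpᵢ² = 0.24² + 0.26² + 0.25² + 0.12² + 0.13² = 0.0576 + 0.0676 + 0.0625 + 0.0144 + 0.0169 = 0.2190
B = 1 / 0.2190 = 4.5662

4.57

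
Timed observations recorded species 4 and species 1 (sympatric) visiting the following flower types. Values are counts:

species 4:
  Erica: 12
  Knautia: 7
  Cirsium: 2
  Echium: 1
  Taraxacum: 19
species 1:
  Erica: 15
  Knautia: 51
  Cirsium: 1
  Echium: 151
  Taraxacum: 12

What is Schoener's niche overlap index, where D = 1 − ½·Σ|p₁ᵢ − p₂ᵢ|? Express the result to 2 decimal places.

0.32

Proportions for species 4 (n=41): 12/41=0.2927, 7/41=0.1707, 2/41=0.0488, 1/41=0.0244, 19/41=0.4634
Proportions for species 1 (n=230): 15/230=0.0652, 51/230=0.2217, 1/230=0.0043, 151/230=0.6565, 12/230=0.0522
Σ|p₁ᵢ − p₂ᵢ| = 0.2275 + 0.0510 + 0.0445 + 0.6321 + 0.4112 = 1.3663
D = 1 − ½ × 1.3663 = 1 − 0.68315 = 0.31685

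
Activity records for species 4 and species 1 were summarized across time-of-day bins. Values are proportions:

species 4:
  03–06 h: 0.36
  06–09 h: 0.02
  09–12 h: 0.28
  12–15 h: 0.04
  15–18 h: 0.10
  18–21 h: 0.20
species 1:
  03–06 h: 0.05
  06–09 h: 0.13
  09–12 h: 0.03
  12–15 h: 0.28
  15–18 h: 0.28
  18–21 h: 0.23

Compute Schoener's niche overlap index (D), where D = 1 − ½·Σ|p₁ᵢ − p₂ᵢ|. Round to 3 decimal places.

0.440

Σ|p₁ᵢ − p₂ᵢ| = 0.31 + 0.11 + 0.25 + 0.24 + 0.18 + 0.03 = 1.12
D = 1 − ½ × 1.12 = 1 − 0.560 = 0.44000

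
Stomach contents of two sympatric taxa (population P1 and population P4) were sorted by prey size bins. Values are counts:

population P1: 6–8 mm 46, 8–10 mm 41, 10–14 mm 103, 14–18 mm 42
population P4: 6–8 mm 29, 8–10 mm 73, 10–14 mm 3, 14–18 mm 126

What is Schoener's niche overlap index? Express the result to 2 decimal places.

0.50

Proportions for population P1 (n=232): 46/232=0.1983, 41/232=0.1767, 103/232=0.4440, 42/232=0.1810
Proportions for population P4 (n=231): 29/231=0.1255, 73/231=0.3160, 3/231=0.0130, 126/231=0.5455
Σ|p₁ᵢ − p₂ᵢ| = 0.0728 + 0.1393 + 0.4310 + 0.3645 = 1.0076
D = 1 − ½ × 1.0076 = 1 − 0.50380 = 0.49620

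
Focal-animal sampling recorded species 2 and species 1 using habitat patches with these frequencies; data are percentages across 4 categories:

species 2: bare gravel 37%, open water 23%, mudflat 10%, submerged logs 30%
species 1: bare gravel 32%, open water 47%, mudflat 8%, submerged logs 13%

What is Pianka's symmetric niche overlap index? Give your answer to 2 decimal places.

Convert percentages to proportions (divide by 100).
Σ p₁ᵢp₂ᵢ = 0.1184 + 0.1081 + 0.0080 + 0.0390 = 0.2735
Σp_1ᵢ² = 0.37² + 0.23² + 0.10² + 0.30² = 0.1369 + 0.0529 + 0.0100 + 0.0900 = 0.2898
Σp_2ᵢ² = 0.32² + 0.47² + 0.08² + 0.13² = 0.1024 + 0.2209 + 0.0064 + 0.0169 = 0.3466
O = 0.2735 / √(0.2898 × 0.3466) = 0.2735 / 0.31693 = 0.8630

0.86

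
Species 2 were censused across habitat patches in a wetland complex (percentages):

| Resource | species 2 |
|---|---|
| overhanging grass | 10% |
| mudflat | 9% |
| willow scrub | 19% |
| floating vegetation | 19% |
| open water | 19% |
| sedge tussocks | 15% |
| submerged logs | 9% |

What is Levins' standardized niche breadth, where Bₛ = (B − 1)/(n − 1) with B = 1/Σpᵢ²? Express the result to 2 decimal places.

Convert percentages to proportions (divide by 100).
Σpᵢ² = 0.10² + 0.09² + 0.19² + 0.19² + 0.19² + 0.15² + 0.09² = 0.0100 + 0.0081 + 0.0361 + 0.0361 + 0.0361 + 0.0225 + 0.0081 = 0.1570
B = 1 / 0.1570 = 6.3694
Bₛ = (B − 1)/(n − 1) = (6.3694 − 1)/(7 − 1) = 5.3694/6 = 0.8949

0.89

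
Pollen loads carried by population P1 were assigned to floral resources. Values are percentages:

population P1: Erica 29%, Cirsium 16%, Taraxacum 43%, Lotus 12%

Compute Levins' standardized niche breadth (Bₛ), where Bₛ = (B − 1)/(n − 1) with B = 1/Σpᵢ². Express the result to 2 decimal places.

Convert percentages to proportions (divide by 100).
Σpᵢ² = 0.29² + 0.16² + 0.43² + 0.12² = 0.0841 + 0.0256 + 0.1849 + 0.0144 = 0.3090
B = 1 / 0.3090 = 3.2362
Bₛ = (B − 1)/(n − 1) = (3.2362 − 1)/(4 − 1) = 2.2362/3 = 0.7454

0.75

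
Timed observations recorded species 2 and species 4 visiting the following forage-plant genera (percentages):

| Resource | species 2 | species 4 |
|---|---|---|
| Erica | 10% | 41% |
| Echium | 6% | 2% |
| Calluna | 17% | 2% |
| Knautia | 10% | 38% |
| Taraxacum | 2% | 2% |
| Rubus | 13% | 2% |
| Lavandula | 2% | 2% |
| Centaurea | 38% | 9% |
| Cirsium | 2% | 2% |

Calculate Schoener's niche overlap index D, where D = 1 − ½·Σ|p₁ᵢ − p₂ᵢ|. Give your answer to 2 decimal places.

Convert percentages to proportions (divide by 100).
Σ|p₁ᵢ − p₂ᵢ| = 0.31 + 0.04 + 0.15 + 0.28 + 0.00 + 0.11 + 0.00 + 0.29 + 0.00 = 1.18
D = 1 − ½ × 1.18 = 1 − 0.590 = 0.4100

0.41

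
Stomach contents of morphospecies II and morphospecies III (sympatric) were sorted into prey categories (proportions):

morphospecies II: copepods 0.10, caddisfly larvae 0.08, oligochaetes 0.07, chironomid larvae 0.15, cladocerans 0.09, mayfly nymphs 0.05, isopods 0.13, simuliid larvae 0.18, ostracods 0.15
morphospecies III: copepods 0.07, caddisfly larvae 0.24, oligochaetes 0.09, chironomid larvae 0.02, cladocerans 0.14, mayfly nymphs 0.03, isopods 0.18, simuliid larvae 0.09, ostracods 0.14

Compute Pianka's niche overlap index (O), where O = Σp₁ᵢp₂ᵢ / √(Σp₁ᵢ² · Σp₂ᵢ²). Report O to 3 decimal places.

Σ p₁ᵢp₂ᵢ = 0.0070 + 0.0192 + 0.0063 + 0.0030 + 0.0126 + 0.0015 + 0.0234 + 0.0162 + 0.0210 = 0.1102
Σp_1ᵢ² = 0.10² + 0.08² + 0.07² + 0.15² + 0.09² + 0.05² + 0.13² + 0.18² + 0.15² = 0.0100 + 0.0064 + 0.0049 + 0.0225 + 0.0081 + 0.0025 + 0.0169 + 0.0324 + 0.0225 = 0.1262
Σp_2ᵢ² = 0.07² + 0.24² + 0.09² + 0.02² + 0.14² + 0.03² + 0.18² + 0.09² + 0.14² = 0.0049 + 0.0576 + 0.0081 + 0.0004 + 0.0196 + 0.0009 + 0.0324 + 0.0081 + 0.0196 = 0.1516
O = 0.1102 / √(0.1262 × 0.1516) = 0.1102 / 0.138318 = 0.79671

0.797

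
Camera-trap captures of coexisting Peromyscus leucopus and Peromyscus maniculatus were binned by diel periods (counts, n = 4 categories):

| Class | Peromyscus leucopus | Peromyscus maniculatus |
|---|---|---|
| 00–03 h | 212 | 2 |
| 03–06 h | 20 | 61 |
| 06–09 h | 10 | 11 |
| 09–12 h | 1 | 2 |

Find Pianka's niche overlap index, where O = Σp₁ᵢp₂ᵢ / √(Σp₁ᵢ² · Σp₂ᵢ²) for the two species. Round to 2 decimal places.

0.13

Proportions for Peromyscus leucopus (n=243): 212/243=0.8724, 20/243=0.0823, 10/243=0.0412, 1/243=0.0041
Proportions for Peromyscus maniculatus (n=76): 2/76=0.0263, 61/76=0.8026, 11/76=0.1447, 2/76=0.0263
Σ p₁ᵢp₂ᵢ = 0.022944 + 0.066054 + 0.005962 + 0.000108 = 0.095068
Σp_1ᵢ² = 0.8724² + 0.0823² + 0.0412² + 0.0041² = 0.761082 + 0.006773 + 0.001697 + 0.000017 = 0.769569
Σp_2ᵢ² = 0.0263² + 0.8026² + 0.1447² + 0.0263² = 0.000692 + 0.644167 + 0.020938 + 0.000692 = 0.666489
O = 0.095068 / √(0.769569 × 0.666489) = 0.095068 / 0.7161768 = 0.1327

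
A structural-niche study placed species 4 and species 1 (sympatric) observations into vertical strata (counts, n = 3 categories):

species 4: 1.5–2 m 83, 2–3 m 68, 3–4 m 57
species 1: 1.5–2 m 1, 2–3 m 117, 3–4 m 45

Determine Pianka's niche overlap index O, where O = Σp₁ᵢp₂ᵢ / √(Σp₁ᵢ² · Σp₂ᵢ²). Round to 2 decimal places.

0.70

Proportions for species 4 (n=208): 83/208=0.3990, 68/208=0.3269, 57/208=0.2740
Proportions for species 1 (n=163): 1/163=0.0061, 117/163=0.7178, 45/163=0.2761
Σ p₁ᵢp₂ᵢ = 0.002434 + 0.234649 + 0.075651 = 0.312734
Σp_1ᵢ² = 0.3990² + 0.3269² + 0.2740² = 0.159201 + 0.106864 + 0.075076 = 0.341141
Σp_2ᵢ² = 0.0061² + 0.7178² + 0.2761² = 0.000037 + 0.515237 + 0.076231 = 0.591505
O = 0.312734 / √(0.341141 × 0.591505) = 0.312734 / 0.4492066 = 0.6962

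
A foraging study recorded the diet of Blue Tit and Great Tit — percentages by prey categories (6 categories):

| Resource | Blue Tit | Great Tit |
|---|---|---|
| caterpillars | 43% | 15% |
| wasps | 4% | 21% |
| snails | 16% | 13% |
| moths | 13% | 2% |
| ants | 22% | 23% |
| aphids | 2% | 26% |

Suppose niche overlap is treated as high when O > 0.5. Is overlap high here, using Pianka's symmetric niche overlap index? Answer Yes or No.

Yes

Convert percentages to proportions (divide by 100).
Σ p₁ᵢp₂ᵢ = 0.0645 + 0.0084 + 0.0208 + 0.0026 + 0.0506 + 0.0052 = 0.1521
Σp_1ᵢ² = 0.43² + 0.04² + 0.16² + 0.13² + 0.22² + 0.02² = 0.1849 + 0.0016 + 0.0256 + 0.0169 + 0.0484 + 0.0004 = 0.2778
Σp_2ᵢ² = 0.15² + 0.21² + 0.13² + 0.02² + 0.23² + 0.26² = 0.0225 + 0.0441 + 0.0169 + 0.0004 + 0.0529 + 0.0676 = 0.2044
O = 0.1521 / √(0.2778 × 0.2044) = 0.1521 / 0.23829 = 0.6383
O = 0.6383 > 0.5 → Yes.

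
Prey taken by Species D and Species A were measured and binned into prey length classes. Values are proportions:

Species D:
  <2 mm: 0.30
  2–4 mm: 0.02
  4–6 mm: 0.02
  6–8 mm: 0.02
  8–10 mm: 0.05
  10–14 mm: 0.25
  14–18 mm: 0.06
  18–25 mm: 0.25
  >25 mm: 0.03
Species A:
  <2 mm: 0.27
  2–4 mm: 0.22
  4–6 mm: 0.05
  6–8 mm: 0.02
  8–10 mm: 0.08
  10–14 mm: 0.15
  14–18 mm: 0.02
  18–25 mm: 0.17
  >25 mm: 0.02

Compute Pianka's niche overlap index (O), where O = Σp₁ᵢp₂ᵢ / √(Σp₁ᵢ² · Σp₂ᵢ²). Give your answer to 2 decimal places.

Σ p₁ᵢp₂ᵢ = 0.0810 + 0.0044 + 0.0010 + 0.0004 + 0.0040 + 0.0375 + 0.0012 + 0.0425 + 0.0006 = 0.1726
Σp_1ᵢ² = 0.30² + 0.02² + 0.02² + 0.02² + 0.05² + 0.25² + 0.06² + 0.25² + 0.03² = 0.0900 + 0.0004 + 0.0004 + 0.0004 + 0.0025 + 0.0625 + 0.0036 + 0.0625 + 0.0009 = 0.2232
Σp_2ᵢ² = 0.27² + 0.22² + 0.05² + 0.02² + 0.08² + 0.15² + 0.02² + 0.17² + 0.02² = 0.0729 + 0.0484 + 0.0025 + 0.0004 + 0.0064 + 0.0225 + 0.0004 + 0.0289 + 0.0004 = 0.1828
O = 0.1726 / √(0.2232 × 0.1828) = 0.1726 / 0.20199 = 0.8545

0.85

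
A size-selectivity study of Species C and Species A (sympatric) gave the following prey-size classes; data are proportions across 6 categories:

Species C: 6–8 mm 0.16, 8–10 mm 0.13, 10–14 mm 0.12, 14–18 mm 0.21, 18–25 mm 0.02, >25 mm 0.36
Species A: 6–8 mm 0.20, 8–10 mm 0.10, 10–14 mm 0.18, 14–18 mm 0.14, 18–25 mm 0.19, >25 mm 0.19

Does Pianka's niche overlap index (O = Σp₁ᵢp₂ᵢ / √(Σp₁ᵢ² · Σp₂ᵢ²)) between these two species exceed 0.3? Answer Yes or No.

Σ p₁ᵢp₂ᵢ = 0.0320 + 0.0130 + 0.0216 + 0.0294 + 0.0038 + 0.0684 = 0.1682
Σp_1ᵢ² = 0.16² + 0.13² + 0.12² + 0.21² + 0.02² + 0.36² = 0.0256 + 0.0169 + 0.0144 + 0.0441 + 0.0004 + 0.1296 = 0.2310
Σp_2ᵢ² = 0.20² + 0.10² + 0.18² + 0.14² + 0.19² + 0.19² = 0.0400 + 0.0100 + 0.0324 + 0.0196 + 0.0361 + 0.0361 = 0.1742
O = 0.1682 / √(0.2310 × 0.1742) = 0.1682 / 0.20060 = 0.8385
O = 0.8385 > 0.3 → Yes.

Yes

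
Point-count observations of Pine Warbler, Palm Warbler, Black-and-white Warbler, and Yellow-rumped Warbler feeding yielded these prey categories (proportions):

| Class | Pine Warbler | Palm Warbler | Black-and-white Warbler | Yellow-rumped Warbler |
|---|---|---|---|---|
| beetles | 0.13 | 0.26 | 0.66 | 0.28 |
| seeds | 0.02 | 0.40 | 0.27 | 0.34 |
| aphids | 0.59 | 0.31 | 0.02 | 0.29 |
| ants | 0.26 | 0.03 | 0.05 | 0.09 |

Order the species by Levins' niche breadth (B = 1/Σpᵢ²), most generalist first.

Yellow-rumped Warbler > Palm Warbler > Pine Warbler > Black-and-white Warbler

Σp_Pineᵢ² = 0.13² + 0.02² + 0.59² + 0.26² = 0.0169 + 0.0004 + 0.3481 + 0.0676 = 0.4330
B_Pine = 1 / 0.4330 = 2.3095
Σp_Palmᵢ² = 0.26² + 0.40² + 0.31² + 0.03² = 0.0676 + 0.1600 + 0.0961 + 0.0009 = 0.3246
B_Palm = 1 / 0.3246 = 3.0807
Σp_Blacᵢ² = 0.66² + 0.27² + 0.02² + 0.05² = 0.4356 + 0.0729 + 0.0004 + 0.0025 = 0.5114
B_Blac = 1 / 0.5114 = 1.9554
Σp_Yellᵢ² = 0.28² + 0.34² + 0.29² + 0.09² = 0.0784 + 0.1156 + 0.0841 + 0.0081 = 0.2862
B_Yell = 1 / 0.2862 = 3.4941
Ranking by B (broadest → narrowest): Yellow-rumped Warbler (3.49) > Palm Warbler (3.08) > Pine Warbler (2.31) > Black-and-white Warbler (1.96)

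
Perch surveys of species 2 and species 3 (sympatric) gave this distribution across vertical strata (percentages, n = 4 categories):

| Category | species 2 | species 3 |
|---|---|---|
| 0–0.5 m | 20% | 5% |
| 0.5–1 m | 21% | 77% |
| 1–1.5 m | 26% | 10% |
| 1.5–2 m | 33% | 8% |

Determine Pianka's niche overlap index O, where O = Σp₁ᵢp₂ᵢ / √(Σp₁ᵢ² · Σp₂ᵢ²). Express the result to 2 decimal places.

0.56

Convert percentages to proportions (divide by 100).
Σ p₁ᵢp₂ᵢ = 0.0100 + 0.1617 + 0.0260 + 0.0264 = 0.2241
Σp_1ᵢ² = 0.20² + 0.21² + 0.26² + 0.33² = 0.0400 + 0.0441 + 0.0676 + 0.1089 = 0.2606
Σp_2ᵢ² = 0.05² + 0.77² + 0.10² + 0.08² = 0.0025 + 0.5929 + 0.0100 + 0.0064 = 0.6118
O = 0.2241 / √(0.2606 × 0.6118) = 0.2241 / 0.39929 = 0.5612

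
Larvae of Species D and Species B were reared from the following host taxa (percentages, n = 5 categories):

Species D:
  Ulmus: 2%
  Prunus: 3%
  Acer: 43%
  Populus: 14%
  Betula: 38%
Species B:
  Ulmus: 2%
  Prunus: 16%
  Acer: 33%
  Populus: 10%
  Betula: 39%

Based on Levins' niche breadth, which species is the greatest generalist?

Species B

Convert percentages to proportions (divide by 100).
Σp_Dᵢ² = 0.02² + 0.03² + 0.43² + 0.14² + 0.38² = 0.0004 + 0.0009 + 0.1849 + 0.0196 + 0.1444 = 0.3502
B_D = 1 / 0.3502 = 2.8555
Σp_Bᵢ² = 0.02² + 0.16² + 0.33² + 0.10² + 0.39² = 0.0004 + 0.0256 + 0.1089 + 0.0100 + 0.1521 = 0.2970
B_B = 1 / 0.2970 = 3.3670
Highest B → broadest niche (most generalist): Species B (B = 3.37).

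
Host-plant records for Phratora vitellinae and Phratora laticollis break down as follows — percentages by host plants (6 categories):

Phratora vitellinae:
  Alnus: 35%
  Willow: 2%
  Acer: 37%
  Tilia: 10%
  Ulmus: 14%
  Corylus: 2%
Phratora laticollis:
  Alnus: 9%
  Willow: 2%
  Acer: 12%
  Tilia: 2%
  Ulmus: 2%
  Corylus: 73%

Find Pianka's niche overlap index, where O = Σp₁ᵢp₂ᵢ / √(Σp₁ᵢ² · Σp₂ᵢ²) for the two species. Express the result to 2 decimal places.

0.24

Convert percentages to proportions (divide by 100).
Σ p₁ᵢp₂ᵢ = 0.0315 + 0.0004 + 0.0444 + 0.0020 + 0.0028 + 0.0146 = 0.0957
Σp_1ᵢ² = 0.35² + 0.02² + 0.37² + 0.10² + 0.14² + 0.02² = 0.1225 + 0.0004 + 0.1369 + 0.0100 + 0.0196 + 0.0004 = 0.2898
Σp_2ᵢ² = 0.09² + 0.02² + 0.12² + 0.02² + 0.02² + 0.73² = 0.0081 + 0.0004 + 0.0144 + 0.0004 + 0.0004 + 0.5329 = 0.5566
O = 0.0957 / √(0.2898 × 0.5566) = 0.0957 / 0.40163 = 0.2383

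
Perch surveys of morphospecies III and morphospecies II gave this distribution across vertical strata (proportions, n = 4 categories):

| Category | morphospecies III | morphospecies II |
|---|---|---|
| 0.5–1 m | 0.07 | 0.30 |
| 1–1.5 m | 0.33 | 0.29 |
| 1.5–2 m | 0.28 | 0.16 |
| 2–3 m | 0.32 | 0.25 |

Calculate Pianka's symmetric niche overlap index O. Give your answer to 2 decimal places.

Σ p₁ᵢp₂ᵢ = 0.0210 + 0.0957 + 0.0448 + 0.0800 = 0.2415
Σp_1ᵢ² = 0.07² + 0.33² + 0.28² + 0.32² = 0.0049 + 0.1089 + 0.0784 + 0.1024 = 0.2946
Σp_2ᵢ² = 0.30² + 0.29² + 0.16² + 0.25² = 0.0900 + 0.0841 + 0.0256 + 0.0625 = 0.2622
O = 0.2415 / √(0.2946 × 0.2622) = 0.2415 / 0.27793 = 0.8689

0.87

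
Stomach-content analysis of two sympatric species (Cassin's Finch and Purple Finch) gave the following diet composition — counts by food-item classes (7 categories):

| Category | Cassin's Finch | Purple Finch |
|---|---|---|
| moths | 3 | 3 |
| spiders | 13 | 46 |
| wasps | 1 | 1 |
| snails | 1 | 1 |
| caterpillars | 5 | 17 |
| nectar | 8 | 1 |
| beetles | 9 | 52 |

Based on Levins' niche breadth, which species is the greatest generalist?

Cassin's Finch

Proportions for Cassin's Finch (n=40): 3/40=0.0750, 13/40=0.3250, 1/40=0.0250, 1/40=0.0250, 5/40=0.1250, 8/40=0.2000, 9/40=0.2250
Proportions for Purple Finch (n=121): 3/121=0.0248, 46/121=0.3802, 1/121=0.0083, 1/121=0.0083, 17/121=0.1405, 1/121=0.0083, 52/121=0.4298
Σp_Cassᵢ² = 0.0750² + 0.3250² + 0.0250² + 0.0250² + 0.1250² + 0.2000² + 0.2250² = 0.005625 + 0.105625 + 0.000625 + 0.000625 + 0.015625 + 0.040000 + 0.050625 = 0.218750
B_Cass = 1 / 0.218750 = 4.5714
Σp_Purpᵢ² = 0.0248² + 0.3802² + 0.0083² + 0.0083² + 0.1405² + 0.0083² + 0.4298² = 0.000615 + 0.144552 + 0.000069 + 0.000069 + 0.019740 + 0.000069 + 0.184728 = 0.349842
B_Purp = 1 / 0.349842 = 2.8584
Highest B → broadest niche (most generalist): Cassin's Finch (B = 4.57).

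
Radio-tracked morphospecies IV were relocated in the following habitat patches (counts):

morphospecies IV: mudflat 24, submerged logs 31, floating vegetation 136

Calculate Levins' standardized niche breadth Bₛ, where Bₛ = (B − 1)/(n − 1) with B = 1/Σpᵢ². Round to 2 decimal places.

0.41

Proportions for morphospecies IV (n=191): 24/191=0.1257, 31/191=0.1623, 136/191=0.7120
Σpᵢ² = 0.1257² + 0.1623² + 0.7120² = 0.015800 + 0.026341 + 0.506944 = 0.549085
B = 1 / 0.549085 = 1.8212
Bₛ = (B − 1)/(n − 1) = (1.8212 − 1)/(3 − 1) = 0.8212/2 = 0.4106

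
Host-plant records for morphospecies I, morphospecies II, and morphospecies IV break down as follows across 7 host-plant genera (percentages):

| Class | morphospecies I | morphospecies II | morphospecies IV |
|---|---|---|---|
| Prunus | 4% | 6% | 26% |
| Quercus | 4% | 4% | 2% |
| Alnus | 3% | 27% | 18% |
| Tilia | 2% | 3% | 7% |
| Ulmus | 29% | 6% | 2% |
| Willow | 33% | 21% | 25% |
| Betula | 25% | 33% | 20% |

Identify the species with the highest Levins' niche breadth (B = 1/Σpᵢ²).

morphospecies IV

Convert percentages to proportions (divide by 100).
Σp_Iᵢ² = 0.04² + 0.04² + 0.03² + 0.02² + 0.29² + 0.33² + 0.25² = 0.0016 + 0.0016 + 0.0009 + 0.0004 + 0.0841 + 0.1089 + 0.0625 = 0.2600
B_I = 1 / 0.2600 = 3.8462
Σp_IIᵢ² = 0.06² + 0.04² + 0.27² + 0.03² + 0.06² + 0.21² + 0.33² = 0.0036 + 0.0016 + 0.0729 + 0.0009 + 0.0036 + 0.0441 + 0.1089 = 0.2356
B_II = 1 / 0.2356 = 4.2445
Σp_IVᵢ² = 0.26² + 0.02² + 0.18² + 0.07² + 0.02² + 0.25² + 0.20² = 0.0676 + 0.0004 + 0.0324 + 0.0049 + 0.0004 + 0.0625 + 0.0400 = 0.2082
B_IV = 1 / 0.2082 = 4.8031
Highest B → broadest niche (most generalist): morphospecies IV (B = 4.80).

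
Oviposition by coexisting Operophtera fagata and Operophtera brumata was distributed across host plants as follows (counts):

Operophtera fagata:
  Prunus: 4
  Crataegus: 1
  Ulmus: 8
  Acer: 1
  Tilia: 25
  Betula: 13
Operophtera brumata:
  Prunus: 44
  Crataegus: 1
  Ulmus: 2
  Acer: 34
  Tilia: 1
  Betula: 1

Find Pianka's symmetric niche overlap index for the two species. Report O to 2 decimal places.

Proportions for Operophtera fagata (n=52): 4/52=0.0769, 1/52=0.0192, 8/52=0.1538, 1/52=0.0192, 25/52=0.4808, 13/52=0.2500
Proportions for Operophtera brumata (n=83): 44/83=0.5301, 1/83=0.0120, 2/83=0.0241, 34/83=0.4096, 1/83=0.0120, 1/83=0.0120
Σ p₁ᵢp₂ᵢ = 0.040765 + 0.000230 + 0.003707 + 0.007864 + 0.005770 + 0.003000 = 0.061336
Σp_1ᵢ² = 0.0769² + 0.0192² + 0.1538² + 0.0192² + 0.4808² + 0.2500² = 0.005914 + 0.000369 + 0.023654 + 0.000369 + 0.231169 + 0.062500 = 0.323975
Σp_2ᵢ² = 0.5301² + 0.0120² + 0.0241² + 0.4096² + 0.0120² + 0.0120² = 0.281006 + 0.000144 + 0.000581 + 0.167772 + 0.000144 + 0.000144 = 0.449791
O = 0.061336 / √(0.323975 × 0.449791) = 0.061336 / 0.3817343 = 0.1607

0.16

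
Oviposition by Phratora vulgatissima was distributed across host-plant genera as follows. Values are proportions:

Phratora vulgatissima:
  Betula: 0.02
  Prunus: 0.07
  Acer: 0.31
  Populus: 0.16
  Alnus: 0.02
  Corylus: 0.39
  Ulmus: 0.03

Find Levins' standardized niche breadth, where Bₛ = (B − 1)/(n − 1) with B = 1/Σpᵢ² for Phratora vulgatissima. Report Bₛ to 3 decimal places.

Σpᵢ² = 0.02² + 0.07² + 0.31² + 0.16² + 0.02² + 0.39² + 0.03² = 0.0004 + 0.0049 + 0.0961 + 0.0256 + 0.0004 + 0.1521 + 0.0009 = 0.2804
B = 1 / 0.2804 = 3.56633
Bₛ = (B − 1)/(n − 1) = (3.56633 − 1)/(7 − 1) = 2.56633/6 = 0.42772

0.428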